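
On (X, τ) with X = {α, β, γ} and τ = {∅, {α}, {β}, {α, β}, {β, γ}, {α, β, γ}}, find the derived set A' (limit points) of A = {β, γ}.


A' = {γ}

For each x ∈ X, list the open sets U ∈ τ with x ∈ U, then check whether U ∩ (A ∖ {x}) ≠ ∅ for every such U.
  x = α: open {α} ∋ x has {α} ∩ (A ∖ {α}) = ∅, so x is NOT a limit point.
  x = β: open {β} ∋ x has {β} ∩ (A ∖ {β}) = ∅, so x is NOT a limit point.
  x = γ: opens ∋ x are {β, γ}, {α, β, γ}; each meets A ∖ {γ}, so x IS a limit point.
Collecting: A' = {γ}.


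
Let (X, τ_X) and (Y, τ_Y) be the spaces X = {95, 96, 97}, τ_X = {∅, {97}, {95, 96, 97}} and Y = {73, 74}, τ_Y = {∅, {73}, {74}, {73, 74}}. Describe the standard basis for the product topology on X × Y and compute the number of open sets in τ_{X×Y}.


Basis B = {∅ × ∅, {97} × {73}, {97} × {74}, {97} × {73, 74}, {95, 96, 97} × {73}, {95, 96, 97} × {74}, {95, 96, 97} × {73, 74}}; |τ_{X×Y}| = 9.

Enumerate products U × V with U ∈ τ_X, V ∈ τ_Y (deduplicated):
  ∅ × ∅ = {} (∅)
  {97} × {73} = {(97,73)}
  {97} × {74} = {(97,74)}
  {97} × {73, 74} = {(97,73), (97,74)}
  {95, 96, 97} × {73} = {(95,73), (96,73), (97,73)}
  {95, 96, 97} × {74} = {(95,74), (96,74), (97,74)}
  {95, 96, 97} × {73, 74} = {(95,73), (95,74), (96,73), (96,74), (97,73), (97,74)}
These 7 distinct sets form the basis B.
Close under arbitrary unions to get τ_{X×Y}; counting gives |τ_{X×Y}| = 9.


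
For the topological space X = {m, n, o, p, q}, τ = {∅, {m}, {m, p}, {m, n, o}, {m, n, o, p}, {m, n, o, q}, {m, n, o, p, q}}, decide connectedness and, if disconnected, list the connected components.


(X, τ) is connected.

Find clopen sets (U ∈ τ with X ∖ U ∈ τ):
  U = ∅, X ∖ U = {m, n, o, p, q} — both open, so U is clopen.
  U = {m, n, o, p, q}, X ∖ U = ∅ — both open, so U is clopen.
Only trivial clopens (∅ and X) exist, so (X, τ) is connected.
Compute connected components by grouping points that agree on all clopens:
  component: {m, n, o, p, q}


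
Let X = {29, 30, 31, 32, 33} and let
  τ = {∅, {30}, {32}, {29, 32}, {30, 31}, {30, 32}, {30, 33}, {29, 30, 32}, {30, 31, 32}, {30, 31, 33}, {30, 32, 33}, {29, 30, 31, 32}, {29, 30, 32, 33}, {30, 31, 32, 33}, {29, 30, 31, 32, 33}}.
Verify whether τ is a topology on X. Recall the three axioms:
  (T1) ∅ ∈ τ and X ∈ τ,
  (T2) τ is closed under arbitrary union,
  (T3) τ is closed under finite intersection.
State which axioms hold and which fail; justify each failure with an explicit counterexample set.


τ IS a topology on X.

Axiom (T1): ∅ ∈ τ? Yes; X ∈ τ? Yes.
Axiom (T2/T3): check pairwise unions and intersections of members of τ.
All pairwise intersections and unions checked — each lies in τ. Therefore τ satisfies (T1), (T2), (T3): it IS a topology on X.


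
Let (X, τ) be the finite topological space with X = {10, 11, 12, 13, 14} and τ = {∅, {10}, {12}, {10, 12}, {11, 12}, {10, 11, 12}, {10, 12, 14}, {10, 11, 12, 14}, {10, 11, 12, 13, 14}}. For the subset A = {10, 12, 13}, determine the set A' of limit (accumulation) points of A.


A' = {11, 13, 14}

For each x ∈ X, list the open sets U ∈ τ with x ∈ U, then check whether U ∩ (A ∖ {x}) ≠ ∅ for every such U.
  x = 10: open {10} ∋ x has {10} ∩ (A ∖ {10}) = ∅, so x is NOT a limit point.
  x = 11: opens ∋ x are {11, 12}, {10, 11, 12}, {10, 11, 12, 14}, {10, 11, 12, 13, 14}; each meets A ∖ {11}, so x IS a limit point.
  x = 12: open {12} ∋ x has {12} ∩ (A ∖ {12}) = ∅, so x is NOT a limit point.
  x = 13: opens ∋ x are {10, 11, 12, 13, 14}; each meets A ∖ {13}, so x IS a limit point.
  x = 14: opens ∋ x are {10, 12, 14}, {10, 11, 12, 14}, {10, 11, 12, 13, 14}; each meets A ∖ {14}, so x IS a limit point.
Collecting: A' = {11, 13, 14}.


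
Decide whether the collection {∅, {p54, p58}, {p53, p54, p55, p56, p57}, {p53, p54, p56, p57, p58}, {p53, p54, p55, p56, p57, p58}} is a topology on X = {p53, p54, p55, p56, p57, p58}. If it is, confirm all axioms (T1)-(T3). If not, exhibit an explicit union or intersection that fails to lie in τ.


τ is NOT a topology on X.

Axiom (T1): ∅ ∈ τ? Yes; X ∈ τ? Yes.
Axiom (T2/T3): check pairwise unions and intersections of members of τ.
Counterexample for (T3): {p54, p58} ∩ {p53, p54, p55, p56, p57} = {p54} ∉ τ. Therefore τ is NOT a topology.


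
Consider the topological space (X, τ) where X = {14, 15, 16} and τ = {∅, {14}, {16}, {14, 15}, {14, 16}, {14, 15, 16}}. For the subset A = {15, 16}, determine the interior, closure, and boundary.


int(A) = {16}, cl(A) = {15, 16}, ∂A = {15}.

Closed sets in (X, τ) are complements of opens:
  closed(X, τ) = {∅, {15}, {16}, {14, 15}, {15, 16}, {14, 15, 16}}.
int(A) = ⋃ {U ∈ τ : U ⊆ A}. Opens contained in A: ∅, {16}.
Taking the union of these: int(A) = {16}.
cl(A) = ⋂ {C closed : A ⊆ C}. Closed sets containing A: {15, 16}, {14, 15, 16}.
Intersecting these: cl(A) = {15, 16}.
∂A = cl(A) ∖ int(A) = {15, 16} ∖ {16} = {15}.


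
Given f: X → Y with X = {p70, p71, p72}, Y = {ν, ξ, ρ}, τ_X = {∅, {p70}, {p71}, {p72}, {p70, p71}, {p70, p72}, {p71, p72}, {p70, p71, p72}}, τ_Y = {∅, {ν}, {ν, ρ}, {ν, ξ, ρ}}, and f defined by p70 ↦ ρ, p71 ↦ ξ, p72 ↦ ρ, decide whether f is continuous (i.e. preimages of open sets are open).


f IS continuous.

Compute f^{-1}(U) for each U ∈ τ_Y:
  U = ∅: f^{-1}(U) = ∅ ∈ τ_X ✓.
  U = {ν}: f^{-1}(U) = ∅ ∈ τ_X ✓.
  U = {ν, ρ}: f^{-1}(U) = {p70, p72} ∈ τ_X ✓.
  U = {ν, ξ, ρ}: f^{-1}(U) = {p70, p71, p72} ∈ τ_X ✓.
Every preimage lies in τ_X, so f IS continuous.


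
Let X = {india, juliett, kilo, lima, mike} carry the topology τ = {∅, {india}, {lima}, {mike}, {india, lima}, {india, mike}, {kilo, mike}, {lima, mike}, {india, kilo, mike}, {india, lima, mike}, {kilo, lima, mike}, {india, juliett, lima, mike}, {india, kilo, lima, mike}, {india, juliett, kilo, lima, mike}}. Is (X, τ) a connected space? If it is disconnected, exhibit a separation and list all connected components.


(X, τ) is connected.

Find clopen sets (U ∈ τ with X ∖ U ∈ τ):
  U = ∅, X ∖ U = {india, juliett, kilo, lima, mike} — both open, so U is clopen.
  U = {india, juliett, kilo, lima, mike}, X ∖ U = ∅ — both open, so U is clopen.
Only trivial clopens (∅ and X) exist, so (X, τ) is connected.
Compute connected components by grouping points that agree on all clopens:
  component: {india, juliett, kilo, lima, mike}


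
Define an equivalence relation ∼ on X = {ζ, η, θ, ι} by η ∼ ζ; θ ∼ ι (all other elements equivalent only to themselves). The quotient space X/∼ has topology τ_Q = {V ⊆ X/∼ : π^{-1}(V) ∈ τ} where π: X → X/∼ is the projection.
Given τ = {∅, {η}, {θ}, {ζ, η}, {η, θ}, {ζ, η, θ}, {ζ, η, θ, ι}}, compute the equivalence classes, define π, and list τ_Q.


X/∼ = {[ζ=η], [θ=ι]}; |τ_Q| = 3.

Equivalence classes: [ζ=η], [θ=ι].
Quotient map π: X → X/∼ sends ζ ↦ [ζ=η], η ↦ [ζ=η], θ ↦ [θ=ι], ι ↦ [θ=ι].
For each subset V ⊆ X/∼, compute π^{-1}(V) ⊆ X and check whether π^{-1}(V) ∈ τ. V is open in τ_Q iff π^{-1}(V) ∈ τ.
  V = {}: π^{-1}(V) = ∅ ∈ τ ✓.
  V = {[ζ=η]}: π^{-1}(V) = {ζ, η} ∈ τ ✓.
  V = {[θ=ι]}: π^{-1}(V) = {θ, ι} ∉ τ ✗.
  V = {[ζ=η], [θ=ι]}: π^{-1}(V) = {ζ, η, θ, ι} ∈ τ ✓.
Open sets in the quotient: τ_Q = {{}, {[ζ=η]}, {[ζ=η], [θ=ι]}} (3 elements).


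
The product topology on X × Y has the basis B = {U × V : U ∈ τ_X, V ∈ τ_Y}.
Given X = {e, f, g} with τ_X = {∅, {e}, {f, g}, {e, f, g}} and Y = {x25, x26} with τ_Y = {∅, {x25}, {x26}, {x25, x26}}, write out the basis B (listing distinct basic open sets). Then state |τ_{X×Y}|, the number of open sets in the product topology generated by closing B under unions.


Basis B = {∅ × ∅, {e} × {x25}, {e} × {x26}, {e} × {x25, x26}, {f, g} × {x25}, {f, g} × {x26}, {e, f, g} × {x25}, {e, f, g} × {x26}, {f, g} × {x25, x26}, {e, f, g} × {x25, x26}}; |τ_{X×Y}| = 16.

Enumerate products U × V with U ∈ τ_X, V ∈ τ_Y (deduplicated):
  ∅ × ∅ = {} (∅)
  {e} × {x25} = {(e,x25)}
  {e} × {x26} = {(e,x26)}
  {e} × {x25, x26} = {(e,x25), (e,x26)}
  {f, g} × {x25} = {(f,x25), (g,x25)}
  {f, g} × {x26} = {(f,x26), (g,x26)}
  {e, f, g} × {x25} = {(e,x25), (f,x25), (g,x25)}
  {e, f, g} × {x26} = {(e,x26), (f,x26), (g,x26)}
  {f, g} × {x25, x26} = {(f,x25), (f,x26), (g,x25), (g,x26)}
  {e, f, g} × {x25, x26} = {(e,x25), (e,x26), (f,x25), (f,x26), (g,x25), (g,x26)}
These 10 distinct sets form the basis B.
Close under arbitrary unions to get τ_{X×Y}; counting gives |τ_{X×Y}| = 16.


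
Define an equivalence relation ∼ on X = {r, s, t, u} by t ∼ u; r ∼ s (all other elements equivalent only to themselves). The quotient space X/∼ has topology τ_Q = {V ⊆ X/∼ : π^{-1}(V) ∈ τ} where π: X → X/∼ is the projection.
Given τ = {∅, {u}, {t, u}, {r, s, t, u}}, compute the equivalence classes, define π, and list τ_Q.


X/∼ = {[r=s], [t=u]}; |τ_Q| = 3.

Equivalence classes: [r=s], [t=u].
Quotient map π: X → X/∼ sends r ↦ [r=s], s ↦ [r=s], t ↦ [t=u], u ↦ [t=u].
For each subset V ⊆ X/∼, compute π^{-1}(V) ⊆ X and check whether π^{-1}(V) ∈ τ. V is open in τ_Q iff π^{-1}(V) ∈ τ.
  V = {}: π^{-1}(V) = ∅ ∈ τ ✓.
  V = {[r=s]}: π^{-1}(V) = {r, s} ∉ τ ✗.
  V = {[t=u]}: π^{-1}(V) = {t, u} ∈ τ ✓.
  V = {[r=s], [t=u]}: π^{-1}(V) = {r, s, t, u} ∈ τ ✓.
Open sets in the quotient: τ_Q = {{}, {[t=u]}, {[r=s], [t=u]}} (3 elements).


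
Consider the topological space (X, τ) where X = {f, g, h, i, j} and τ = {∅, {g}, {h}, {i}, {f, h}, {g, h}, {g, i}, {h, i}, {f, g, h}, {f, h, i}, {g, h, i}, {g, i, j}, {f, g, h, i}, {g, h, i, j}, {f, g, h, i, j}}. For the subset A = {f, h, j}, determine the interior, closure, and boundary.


int(A) = {f, h}, cl(A) = {f, h, j}, ∂A = {j}.

Closed sets in (X, τ) are complements of opens:
  closed(X, τ) = {∅, {f}, {j}, {f, h}, {f, j}, {g, j}, {i, j}, {f, g, j}, {f, h, j}, {f, i, j}, {g, i, j}, {f, g, h, j}, {f, g, i, j}, {f, h, i, j}, {f, g, h, i, j}}.
int(A) = ⋃ {U ∈ τ : U ⊆ A}. Opens contained in A: ∅, {h}, {f, h}.
Taking the union of these: int(A) = {f, h}.
cl(A) = ⋂ {C closed : A ⊆ C}. Closed sets containing A: {f, h, j}, {f, g, h, j}, {f, h, i, j}, {f, g, h, i, j}.
Intersecting these: cl(A) = {f, h, j}.
∂A = cl(A) ∖ int(A) = {f, h, j} ∖ {f, h} = {j}.


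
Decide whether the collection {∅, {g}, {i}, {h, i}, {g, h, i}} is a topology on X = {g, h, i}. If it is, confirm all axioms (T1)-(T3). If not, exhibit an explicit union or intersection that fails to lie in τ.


τ is NOT a topology on X.

Axiom (T1): ∅ ∈ τ? Yes; X ∈ τ? Yes.
Axiom (T2/T3): check pairwise unions and intersections of members of τ.
Counterexample for (T2): {g} ∪ {i} = {g, i} ∉ τ. Therefore τ is NOT a topology.


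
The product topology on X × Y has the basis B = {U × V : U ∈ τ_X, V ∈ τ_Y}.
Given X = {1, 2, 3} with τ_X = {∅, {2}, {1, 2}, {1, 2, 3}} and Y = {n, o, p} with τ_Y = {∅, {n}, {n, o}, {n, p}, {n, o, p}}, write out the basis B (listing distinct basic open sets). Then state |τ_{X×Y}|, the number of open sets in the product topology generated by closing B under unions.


Basis B = {∅ × ∅, {2} × {n}, {1, 2} × {n}, {2} × {n, o}, {2} × {n, p}, {1, 2, 3} × {n}, {2} × {n, o, p}, {1, 2} × {n, o}, {1, 2} × {n, p}, {1, 2} × {n, o, p}, {1, 2, 3} × {n, o}, {1, 2, 3} × {n, p}, {1, 2, 3} × {n, o, p}}; |τ_{X×Y}| = 30.

Enumerate products U × V with U ∈ τ_X, V ∈ τ_Y (deduplicated):
  ∅ × ∅ = {} (∅)
  {2} × {n} = {(2,n)}
  {1, 2} × {n} = {(1,n), (2,n)}
  {2} × {n, o} = {(2,n), (2,o)}
  {2} × {n, p} = {(2,n), (2,p)}
  {1, 2, 3} × {n} = {(1,n), (2,n), (3,n)}
  {2} × {n, o, p} = {(2,n), (2,o), (2,p)}
  {1, 2} × {n, o} = {(1,n), (1,o), (2,n), (2,o)}
  {1, 2} × {n, p} = {(1,n), (1,p), (2,n), (2,p)}
  {1, 2} × {n, o, p} = {(1,n), (1,o), (1,p), (2,n), (2,o), (2,p)}
  {1, 2, 3} × {n, o} = {(1,n), (1,o), (2,n), (2,o), (3,n), (3,o)}
  {1, 2, 3} × {n, p} = {(1,n), (1,p), (2,n), (2,p), (3,n), (3,p)}
  {1, 2, 3} × {n, o, p} = {(1,n), (1,o), (1,p), (2,n), (2,o), (2,p), (3,n), (3,o), (3,p)}
These 13 distinct sets form the basis B.
Close under arbitrary unions to get τ_{X×Y}; counting gives |τ_{X×Y}| = 30.


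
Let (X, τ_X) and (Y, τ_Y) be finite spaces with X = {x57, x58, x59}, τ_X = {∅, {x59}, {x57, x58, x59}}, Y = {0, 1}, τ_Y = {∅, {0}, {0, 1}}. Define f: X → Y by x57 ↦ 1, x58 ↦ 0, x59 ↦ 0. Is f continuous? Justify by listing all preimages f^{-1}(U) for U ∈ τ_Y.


f is NOT continuous.

Compute f^{-1}(U) for each U ∈ τ_Y:
  U = ∅: f^{-1}(U) = ∅ ∈ τ_X ✓.
  U = {0}: f^{-1}(U) = {x58, x59} ∉ τ_X ✗.
  U = {0, 1}: f^{-1}(U) = {x57, x58, x59} ∈ τ_X ✓.
Found U = {0} with f^{-1}(U) = {x58, x59} not in τ_X. Therefore f is NOT continuous.


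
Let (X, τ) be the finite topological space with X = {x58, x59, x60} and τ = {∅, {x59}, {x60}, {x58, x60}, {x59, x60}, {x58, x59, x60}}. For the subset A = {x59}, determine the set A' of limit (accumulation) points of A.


A' = ∅

For each x ∈ X, list the open sets U ∈ τ with x ∈ U, then check whether U ∩ (A ∖ {x}) ≠ ∅ for every such U.
  x = x58: open {x58, x60} ∋ x has {x58, x60} ∩ (A ∖ {x58}) = ∅, so x is NOT a limit point.
  x = x59: open {x59} ∋ x has {x59} ∩ (A ∖ {x59}) = ∅, so x is NOT a limit point.
  x = x60: open {x60} ∋ x has {x60} ∩ (A ∖ {x60}) = ∅, so x is NOT a limit point.
Collecting: A' = ∅.


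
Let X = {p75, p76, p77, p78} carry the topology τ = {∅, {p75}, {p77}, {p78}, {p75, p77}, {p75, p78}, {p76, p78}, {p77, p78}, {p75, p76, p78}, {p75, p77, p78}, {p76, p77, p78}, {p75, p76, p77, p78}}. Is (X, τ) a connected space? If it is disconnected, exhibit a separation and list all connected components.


(X, τ) is disconnected; components = [{p75}, {p77}, {p76, p78}].

Find clopen sets (U ∈ τ with X ∖ U ∈ τ):
  U = ∅, X ∖ U = {p75, p76, p77, p78} — both open, so U is clopen.
  U = {p75}, X ∖ U = {p76, p77, p78} — both open, so U is clopen.
  U = {p77}, X ∖ U = {p75, p76, p78} — both open, so U is clopen.
  U = {p75, p77}, X ∖ U = {p76, p78} — both open, so U is clopen.
  U = {p76, p78}, X ∖ U = {p75, p77} — both open, so U is clopen.
  U = {p75, p76, p78}, X ∖ U = {p77} — both open, so U is clopen.
  U = {p76, p77, p78}, X ∖ U = {p75} — both open, so U is clopen.
  U = {p75, p76, p77, p78}, X ∖ U = ∅ — both open, so U is clopen.
Nontrivial clopen(s) exist: e.g. {p76, p78}. So (X, τ) is disconnected.
Compute connected components by grouping points that agree on all clopens:
  component: {p75}
  component: {p77}
  component: {p76, p78}


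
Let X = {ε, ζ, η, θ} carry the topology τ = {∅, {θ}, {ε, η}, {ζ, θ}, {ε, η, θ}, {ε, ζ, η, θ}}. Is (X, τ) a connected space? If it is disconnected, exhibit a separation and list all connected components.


(X, τ) is disconnected; components = [{ε, η}, {ζ, θ}].

Find clopen sets (U ∈ τ with X ∖ U ∈ τ):
  U = ∅, X ∖ U = {ε, ζ, η, θ} — both open, so U is clopen.
  U = {ε, η}, X ∖ U = {ζ, θ} — both open, so U is clopen.
  U = {ζ, θ}, X ∖ U = {ε, η} — both open, so U is clopen.
  U = {ε, ζ, η, θ}, X ∖ U = ∅ — both open, so U is clopen.
Nontrivial clopen(s) exist: e.g. {ε, η}. So (X, τ) is disconnected.
Compute connected components by grouping points that agree on all clopens:
  component: {ε, η}
  component: {ζ, θ}


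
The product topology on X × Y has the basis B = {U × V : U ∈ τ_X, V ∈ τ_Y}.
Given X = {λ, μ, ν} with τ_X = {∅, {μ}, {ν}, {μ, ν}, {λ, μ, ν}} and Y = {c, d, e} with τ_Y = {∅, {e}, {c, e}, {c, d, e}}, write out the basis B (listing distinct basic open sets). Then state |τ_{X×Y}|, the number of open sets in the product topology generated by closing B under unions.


Basis B = {∅ × ∅, {μ} × {e}, {ν} × {e}, {μ} × {c, e}, {μ, ν} × {e}, {ν} × {c, e}, {λ, μ, ν} × {e}, {μ} × {c, d, e}, {ν} × {c, d, e}, {μ, ν} × {c, e}, {λ, μ, ν} × {c, e}, {μ, ν} × {c, d, e}, {λ, μ, ν} × {c, d, e}}; |τ_{X×Y}| = 30.

Enumerate products U × V with U ∈ τ_X, V ∈ τ_Y (deduplicated):
  ∅ × ∅ = {} (∅)
  {μ} × {e} = {(μ,e)}
  {ν} × {e} = {(ν,e)}
  {μ} × {c, e} = {(μ,c), (μ,e)}
  {μ, ν} × {e} = {(μ,e), (ν,e)}
  {ν} × {c, e} = {(ν,c), (ν,e)}
  {λ, μ, ν} × {e} = {(λ,e), (μ,e), (ν,e)}
  {μ} × {c, d, e} = {(μ,c), (μ,d), (μ,e)}
  {ν} × {c, d, e} = {(ν,c), (ν,d), (ν,e)}
  {μ, ν} × {c, e} = {(μ,c), (μ,e), (ν,c), (ν,e)}
  {λ, μ, ν} × {c, e} = {(λ,c), (λ,e), (μ,c), (μ,e), (ν,c), (ν,e)}
  {μ, ν} × {c, d, e} = {(μ,c), (μ,d), (μ,e), (ν,c), (ν,d), (ν,e)}
  {λ, μ, ν} × {c, d, e} = {(λ,c), (λ,d), (λ,e), (μ,c), (μ,d), (μ,e), (ν,c), (ν,d), (ν,e)}
These 13 distinct sets form the basis B.
Close under arbitrary unions to get τ_{X×Y}; counting gives |τ_{X×Y}| = 30.


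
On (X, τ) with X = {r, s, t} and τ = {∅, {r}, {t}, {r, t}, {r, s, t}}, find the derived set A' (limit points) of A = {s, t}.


A' = {s}

For each x ∈ X, list the open sets U ∈ τ with x ∈ U, then check whether U ∩ (A ∖ {x}) ≠ ∅ for every such U.
  x = r: open {r} ∋ x has {r} ∩ (A ∖ {r}) = ∅, so x is NOT a limit point.
  x = s: opens ∋ x are {r, s, t}; each meets A ∖ {s}, so x IS a limit point.
  x = t: open {t} ∋ x has {t} ∩ (A ∖ {t}) = ∅, so x is NOT a limit point.
Collecting: A' = {s}.


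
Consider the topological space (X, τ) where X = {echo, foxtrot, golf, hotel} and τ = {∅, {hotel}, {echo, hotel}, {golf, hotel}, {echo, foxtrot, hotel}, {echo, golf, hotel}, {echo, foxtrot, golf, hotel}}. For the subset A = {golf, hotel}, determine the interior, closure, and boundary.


int(A) = {golf, hotel}, cl(A) = {echo, foxtrot, golf, hotel}, ∂A = {echo, foxtrot}.

Closed sets in (X, τ) are complements of opens:
  closed(X, τ) = {∅, {foxtrot}, {golf}, {echo, foxtrot}, {foxtrot, golf}, {echo, foxtrot, golf}, {echo, foxtrot, golf, hotel}}.
int(A) = ⋃ {U ∈ τ : U ⊆ A}. Opens contained in A: ∅, {hotel}, {golf, hotel}.
Taking the union of these: int(A) = {golf, hotel}.
cl(A) = ⋂ {C closed : A ⊆ C}. Closed sets containing A: {echo, foxtrot, golf, hotel}.
Intersecting these: cl(A) = {echo, foxtrot, golf, hotel}.
∂A = cl(A) ∖ int(A) = {echo, foxtrot, golf, hotel} ∖ {golf, hotel} = {echo, foxtrot}.


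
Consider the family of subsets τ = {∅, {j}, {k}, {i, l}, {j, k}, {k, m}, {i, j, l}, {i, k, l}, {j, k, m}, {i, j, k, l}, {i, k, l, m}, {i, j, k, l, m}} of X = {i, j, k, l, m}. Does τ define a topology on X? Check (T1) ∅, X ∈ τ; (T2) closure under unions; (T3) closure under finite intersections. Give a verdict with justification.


τ IS a topology on X.

Axiom (T1): ∅ ∈ τ? Yes; X ∈ τ? Yes.
Axiom (T2/T3): check pairwise unions and intersections of members of τ.
All pairwise intersections and unions checked — each lies in τ. Therefore τ satisfies (T1), (T2), (T3): it IS a topology on X.


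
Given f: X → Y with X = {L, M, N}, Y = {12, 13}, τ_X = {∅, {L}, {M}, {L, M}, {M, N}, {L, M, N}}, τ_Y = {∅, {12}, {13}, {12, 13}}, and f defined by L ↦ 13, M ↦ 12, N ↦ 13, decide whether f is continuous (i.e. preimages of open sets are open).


f is NOT continuous.

Compute f^{-1}(U) for each U ∈ τ_Y:
  U = ∅: f^{-1}(U) = ∅ ∈ τ_X ✓.
  U = {12}: f^{-1}(U) = {M} ∈ τ_X ✓.
  U = {13}: f^{-1}(U) = {L, N} ∉ τ_X ✗.
  U = {12, 13}: f^{-1}(U) = {L, M, N} ∈ τ_X ✓.
Found U = {13} with f^{-1}(U) = {L, N} not in τ_X. Therefore f is NOT continuous.


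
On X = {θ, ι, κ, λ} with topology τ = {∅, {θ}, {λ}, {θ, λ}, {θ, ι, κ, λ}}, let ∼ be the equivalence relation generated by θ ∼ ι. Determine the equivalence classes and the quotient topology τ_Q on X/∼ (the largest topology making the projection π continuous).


X/∼ = {[θ=ι], [κ], [λ]}; |τ_Q| = 3.

Equivalence classes: [θ=ι], [κ], [λ].
Quotient map π: X → X/∼ sends θ ↦ [θ=ι], ι ↦ [θ=ι], κ ↦ [κ], λ ↦ [λ].
For each subset V ⊆ X/∼, compute π^{-1}(V) ⊆ X and check whether π^{-1}(V) ∈ τ. V is open in τ_Q iff π^{-1}(V) ∈ τ.
  V = {}: π^{-1}(V) = ∅ ∈ τ ✓.
  V = {[θ=ι]}: π^{-1}(V) = {θ, ι} ∉ τ ✗.
  V = {[κ]}: π^{-1}(V) = {κ} ∉ τ ✗.
  V = {[θ=ι], [κ]}: π^{-1}(V) = {θ, ι, κ} ∉ τ ✗.
  V = {[λ]}: π^{-1}(V) = {λ} ∈ τ ✓.
  V = {[θ=ι], [λ]}: π^{-1}(V) = {θ, ι, λ} ∉ τ ✗.
  V = {[κ], [λ]}: π^{-1}(V) = {κ, λ} ∉ τ ✗.
  V = {[θ=ι], [κ], [λ]}: π^{-1}(V) = {θ, ι, κ, λ} ∈ τ ✓.
Open sets in the quotient: τ_Q = {{}, {[λ]}, {[θ=ι], [κ], [λ]}} (3 elements).


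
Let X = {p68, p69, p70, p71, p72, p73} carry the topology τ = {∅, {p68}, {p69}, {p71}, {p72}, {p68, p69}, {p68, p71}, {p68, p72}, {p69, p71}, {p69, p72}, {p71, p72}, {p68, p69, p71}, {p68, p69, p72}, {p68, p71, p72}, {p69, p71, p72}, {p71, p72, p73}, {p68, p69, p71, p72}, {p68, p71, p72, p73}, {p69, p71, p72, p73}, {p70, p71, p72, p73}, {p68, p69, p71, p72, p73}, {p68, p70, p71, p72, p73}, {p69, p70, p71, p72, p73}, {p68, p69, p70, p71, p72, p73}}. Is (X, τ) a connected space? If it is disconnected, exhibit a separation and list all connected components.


(X, τ) is disconnected; components = [{p68}, {p69}, {p70, p71, p72, p73}].

Find clopen sets (U ∈ τ with X ∖ U ∈ τ):
  U = ∅, X ∖ U = {p68, p69, p70, p71, p72, p73} — both open, so U is clopen.
  U = {p68}, X ∖ U = {p69, p70, p71, p72, p73} — both open, so U is clopen.
  U = {p69}, X ∖ U = {p68, p70, p71, p72, p73} — both open, so U is clopen.
  U = {p68, p69}, X ∖ U = {p70, p71, p72, p73} — both open, so U is clopen.
  U = {p70, p71, p72, p73}, X ∖ U = {p68, p69} — both open, so U is clopen.
  U = {p68, p70, p71, p72, p73}, X ∖ U = {p69} — both open, so U is clopen.
  U = {p69, p70, p71, p72, p73}, X ∖ U = {p68} — both open, so U is clopen.
  U = {p68, p69, p70, p71, p72, p73}, X ∖ U = ∅ — both open, so U is clopen.
Nontrivial clopen(s) exist: e.g. {p68, p70, p71, p72, p73}. So (X, τ) is disconnected.
Compute connected components by grouping points that agree on all clopens:
  component: {p68}
  component: {p69}
  component: {p70, p71, p72, p73}


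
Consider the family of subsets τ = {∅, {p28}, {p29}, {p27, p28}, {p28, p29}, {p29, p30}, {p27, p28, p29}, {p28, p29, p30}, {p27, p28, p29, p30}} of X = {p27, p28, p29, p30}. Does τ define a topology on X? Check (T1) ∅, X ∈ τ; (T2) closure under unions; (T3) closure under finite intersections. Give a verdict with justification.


τ IS a topology on X.

Axiom (T1): ∅ ∈ τ? Yes; X ∈ τ? Yes.
Axiom (T2/T3): check pairwise unions and intersections of members of τ.
All pairwise intersections and unions checked — each lies in τ. Therefore τ satisfies (T1), (T2), (T3): it IS a topology on X.


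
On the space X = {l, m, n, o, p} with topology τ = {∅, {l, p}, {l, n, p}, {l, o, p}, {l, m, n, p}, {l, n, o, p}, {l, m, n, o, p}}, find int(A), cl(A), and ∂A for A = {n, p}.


int(A) = ∅, cl(A) = {l, m, n, o, p}, ∂A = {l, m, n, o, p}.

Closed sets in (X, τ) are complements of opens:
  closed(X, τ) = {∅, {m}, {o}, {m, n}, {m, o}, {m, n, o}, {l, m, n, o, p}}.
int(A) = ⋃ {U ∈ τ : U ⊆ A}. Opens contained in A: ∅.
Taking the union of these: int(A) = ∅.
cl(A) = ⋂ {C closed : A ⊆ C}. Closed sets containing A: {l, m, n, o, p}.
Intersecting these: cl(A) = {l, m, n, o, p}.
∂A = cl(A) ∖ int(A) = {l, m, n, o, p} ∖ ∅ = {l, m, n, o, p}.


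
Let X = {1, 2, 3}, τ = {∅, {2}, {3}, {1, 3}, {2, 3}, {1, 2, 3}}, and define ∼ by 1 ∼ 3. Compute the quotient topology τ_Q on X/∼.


X/∼ = {[1=3], [2]}; |τ_Q| = 4.

Equivalence classes: [1=3], [2].
Quotient map π: X → X/∼ sends 1 ↦ [1=3], 2 ↦ [2], 3 ↦ [1=3].
For each subset V ⊆ X/∼, compute π^{-1}(V) ⊆ X and check whether π^{-1}(V) ∈ τ. V is open in τ_Q iff π^{-1}(V) ∈ τ.
  V = {}: π^{-1}(V) = ∅ ∈ τ ✓.
  V = {[1=3]}: π^{-1}(V) = {1, 3} ∈ τ ✓.
  V = {[2]}: π^{-1}(V) = {2} ∈ τ ✓.
  V = {[1=3], [2]}: π^{-1}(V) = {1, 2, 3} ∈ τ ✓.
Open sets in the quotient: τ_Q = {{}, {[1=3]}, {[2]}, {[1=3], [2]}} (4 elements).


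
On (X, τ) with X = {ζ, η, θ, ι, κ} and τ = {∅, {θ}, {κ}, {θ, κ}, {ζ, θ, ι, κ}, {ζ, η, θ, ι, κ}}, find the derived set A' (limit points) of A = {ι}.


A' = {ζ, η}

For each x ∈ X, list the open sets U ∈ τ with x ∈ U, then check whether U ∩ (A ∖ {x}) ≠ ∅ for every such U.
  x = ζ: opens ∋ x are {ζ, θ, ι, κ}, {ζ, η, θ, ι, κ}; each meets A ∖ {ζ}, so x IS a limit point.
  x = η: opens ∋ x are {ζ, η, θ, ι, κ}; each meets A ∖ {η}, so x IS a limit point.
  x = θ: open {θ} ∋ x has {θ} ∩ (A ∖ {θ}) = ∅, so x is NOT a limit point.
  x = ι: open {ζ, θ, ι, κ} ∋ x has {ζ, θ, ι, κ} ∩ (A ∖ {ι}) = ∅, so x is NOT a limit point.
  x = κ: open {κ} ∋ x has {κ} ∩ (A ∖ {κ}) = ∅, so x is NOT a limit point.
Collecting: A' = {ζ, η}.


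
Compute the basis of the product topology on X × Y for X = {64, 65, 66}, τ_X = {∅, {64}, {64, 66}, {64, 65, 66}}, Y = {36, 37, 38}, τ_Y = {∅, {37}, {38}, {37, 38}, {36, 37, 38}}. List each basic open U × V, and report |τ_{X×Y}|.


Basis B = {∅ × ∅, {64} × {37}, {64} × {38}, {64} × {37, 38}, {64, 66} × {37}, {64, 66} × {38}, {64} × {36, 37, 38}, {64, 65, 66} × {37}, {64, 65, 66} × {38}, {64, 66} × {37, 38}, {64, 66} × {36, 37, 38}, {64, 65, 66} × {37, 38}, {64, 65, 66} × {36, 37, 38}}; |τ_{X×Y}| = 30.

Enumerate products U × V with U ∈ τ_X, V ∈ τ_Y (deduplicated):
  ∅ × ∅ = {} (∅)
  {64} × {37} = {(64,37)}
  {64} × {38} = {(64,38)}
  {64} × {37, 38} = {(64,37), (64,38)}
  {64, 66} × {37} = {(64,37), (66,37)}
  {64, 66} × {38} = {(64,38), (66,38)}
  {64} × {36, 37, 38} = {(64,36), (64,37), (64,38)}
  {64, 65, 66} × {37} = {(64,37), (65,37), (66,37)}
  {64, 65, 66} × {38} = {(64,38), (65,38), (66,38)}
  {64, 66} × {37, 38} = {(64,37), (64,38), (66,37), (66,38)}
  {64, 66} × {36, 37, 38} = {(64,36), (64,37), (64,38), (66,36), (66,37), (66,38)}
  {64, 65, 66} × {37, 38} = {(64,37), (64,38), (65,37), (65,38), (66,37), (66,38)}
  {64, 65, 66} × {36, 37, 38} = {(64,36), (64,37), (64,38), (65,36), (65,37), (65,38), (66,36), (66,37), (66,38)}
These 13 distinct sets form the basis B.
Close under arbitrary unions to get τ_{X×Y}; counting gives |τ_{X×Y}| = 30.


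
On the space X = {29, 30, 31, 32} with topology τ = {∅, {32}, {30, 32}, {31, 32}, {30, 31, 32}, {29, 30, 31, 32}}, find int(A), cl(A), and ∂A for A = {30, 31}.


int(A) = ∅, cl(A) = {29, 30, 31}, ∂A = {29, 30, 31}.

Closed sets in (X, τ) are complements of opens:
  closed(X, τ) = {∅, {29}, {29, 30}, {29, 31}, {29, 30, 31}, {29, 30, 31, 32}}.
int(A) = ⋃ {U ∈ τ : U ⊆ A}. Opens contained in A: ∅.
Taking the union of these: int(A) = ∅.
cl(A) = ⋂ {C closed : A ⊆ C}. Closed sets containing A: {29, 30, 31}, {29, 30, 31, 32}.
Intersecting these: cl(A) = {29, 30, 31}.
∂A = cl(A) ∖ int(A) = {29, 30, 31} ∖ ∅ = {29, 30, 31}.


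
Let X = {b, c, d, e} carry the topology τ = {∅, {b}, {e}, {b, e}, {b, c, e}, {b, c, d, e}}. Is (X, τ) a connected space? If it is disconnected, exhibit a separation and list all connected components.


(X, τ) is connected.

Find clopen sets (U ∈ τ with X ∖ U ∈ τ):
  U = ∅, X ∖ U = {b, c, d, e} — both open, so U is clopen.
  U = {b, c, d, e}, X ∖ U = ∅ — both open, so U is clopen.
Only trivial clopens (∅ and X) exist, so (X, τ) is connected.
Compute connected components by grouping points that agree on all clopens:
  component: {b, c, d, e}


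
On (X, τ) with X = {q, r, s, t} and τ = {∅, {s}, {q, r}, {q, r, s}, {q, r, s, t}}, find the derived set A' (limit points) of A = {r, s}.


A' = {q, t}

For each x ∈ X, list the open sets U ∈ τ with x ∈ U, then check whether U ∩ (A ∖ {x}) ≠ ∅ for every such U.
  x = q: opens ∋ x are {q, r}, {q, r, s}, {q, r, s, t}; each meets A ∖ {q}, so x IS a limit point.
  x = r: open {q, r} ∋ x has {q, r} ∩ (A ∖ {r}) = ∅, so x is NOT a limit point.
  x = s: open {s} ∋ x has {s} ∩ (A ∖ {s}) = ∅, so x is NOT a limit point.
  x = t: opens ∋ x are {q, r, s, t}; each meets A ∖ {t}, so x IS a limit point.
Collecting: A' = {q, t}.


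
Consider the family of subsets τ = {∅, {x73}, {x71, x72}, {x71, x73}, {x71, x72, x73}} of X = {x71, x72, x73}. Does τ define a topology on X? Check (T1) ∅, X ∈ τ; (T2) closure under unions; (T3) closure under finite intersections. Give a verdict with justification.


τ is NOT a topology on X.

Axiom (T1): ∅ ∈ τ? Yes; X ∈ τ? Yes.
Axiom (T2/T3): check pairwise unions and intersections of members of τ.
Counterexample for (T3): {x71, x72} ∩ {x71, x73} = {x71} ∉ τ. Therefore τ is NOT a topology.


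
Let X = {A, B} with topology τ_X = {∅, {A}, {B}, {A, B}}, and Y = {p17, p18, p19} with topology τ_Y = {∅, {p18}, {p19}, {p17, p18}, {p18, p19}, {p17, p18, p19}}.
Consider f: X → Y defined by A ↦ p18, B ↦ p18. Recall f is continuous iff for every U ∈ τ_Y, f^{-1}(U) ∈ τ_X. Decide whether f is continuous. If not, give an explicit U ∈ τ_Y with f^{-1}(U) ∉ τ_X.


f IS continuous.

Compute f^{-1}(U) for each U ∈ τ_Y:
  U = ∅: f^{-1}(U) = ∅ ∈ τ_X ✓.
  U = {p18}: f^{-1}(U) = {A, B} ∈ τ_X ✓.
  U = {p19}: f^{-1}(U) = ∅ ∈ τ_X ✓.
  U = {p17, p18}: f^{-1}(U) = {A, B} ∈ τ_X ✓.
  U = {p18, p19}: f^{-1}(U) = {A, B} ∈ τ_X ✓.
  U = {p17, p18, p19}: f^{-1}(U) = {A, B} ∈ τ_X ✓.
Every preimage lies in τ_X, so f IS continuous.


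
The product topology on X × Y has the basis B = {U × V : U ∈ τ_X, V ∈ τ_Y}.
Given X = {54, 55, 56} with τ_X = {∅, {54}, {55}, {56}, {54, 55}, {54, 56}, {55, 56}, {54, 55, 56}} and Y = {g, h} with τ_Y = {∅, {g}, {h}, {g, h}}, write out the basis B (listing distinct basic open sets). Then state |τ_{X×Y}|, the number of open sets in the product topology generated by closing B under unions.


Basis B = {∅ × ∅, {54} × {g}, {54} × {h}, {55} × {g}, {55} × {h}, {56} × {g}, {56} × {h}, {54} × {g, h}, {54, 55} × {g}, {54, 56} × {g}, {54, 55} × {h}, {54, 56} × {h}, {55} × {g, h}, {55, 56} × {g}, {55, 56} × {h}, {56} × {g, h}, {54, 55, 56} × {g}, {54, 55, 56} × {h}, {54, 55} × {g, h}, {54, 56} × {g, h}, {55, 56} × {g, h}, {54, 55, 56} × {g, h}}; |τ_{X×Y}| = 64.

Enumerate products U × V with U ∈ τ_X, V ∈ τ_Y (deduplicated):
  ∅ × ∅ = {} (∅)
  {54} × {g} = {(54,g)}
  {54} × {h} = {(54,h)}
  {55} × {g} = {(55,g)}
  {55} × {h} = {(55,h)}
  {56} × {g} = {(56,g)}
  {56} × {h} = {(56,h)}
  {54} × {g, h} = {(54,g), (54,h)}
  {54, 55} × {g} = {(54,g), (55,g)}
  {54, 56} × {g} = {(54,g), (56,g)}
  {54, 55} × {h} = {(54,h), (55,h)}
  {54, 56} × {h} = {(54,h), (56,h)}
  {55} × {g, h} = {(55,g), (55,h)}
  {55, 56} × {g} = {(55,g), (56,g)}
  {55, 56} × {h} = {(55,h), (56,h)}
  {56} × {g, h} = {(56,g), (56,h)}
  {54, 55, 56} × {g} = {(54,g), (55,g), (56,g)}
  {54, 55, 56} × {h} = {(54,h), (55,h), (56,h)}
  {54, 55} × {g, h} = {(54,g), (54,h), (55,g), (55,h)}
  {54, 56} × {g, h} = {(54,g), (54,h), (56,g), (56,h)}
  {55, 56} × {g, h} = {(55,g), (55,h), (56,g), (56,h)}
  {54, 55, 56} × {g, h} = {(54,g), (54,h), (55,g), (55,h), (56,g), (56,h)}
These 22 distinct sets form the basis B.
Close under arbitrary unions to get τ_{X×Y}; counting gives |τ_{X×Y}| = 64.


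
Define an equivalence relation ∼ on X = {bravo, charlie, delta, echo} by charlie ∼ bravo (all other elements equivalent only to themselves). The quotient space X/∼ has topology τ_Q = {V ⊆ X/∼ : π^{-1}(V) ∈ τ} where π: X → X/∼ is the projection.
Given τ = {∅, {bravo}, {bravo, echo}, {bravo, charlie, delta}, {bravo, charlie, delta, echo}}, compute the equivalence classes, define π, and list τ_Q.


X/∼ = {[bravo=charlie], [delta], [echo]}; |τ_Q| = 3.

Equivalence classes: [bravo=charlie], [delta], [echo].
Quotient map π: X → X/∼ sends bravo ↦ [bravo=charlie], charlie ↦ [bravo=charlie], delta ↦ [delta], echo ↦ [echo].
For each subset V ⊆ X/∼, compute π^{-1}(V) ⊆ X and check whether π^{-1}(V) ∈ τ. V is open in τ_Q iff π^{-1}(V) ∈ τ.
  V = {}: π^{-1}(V) = ∅ ∈ τ ✓.
  V = {[bravo=charlie]}: π^{-1}(V) = {bravo, charlie} ∉ τ ✗.
  V = {[delta]}: π^{-1}(V) = {delta} ∉ τ ✗.
  V = {[bravo=charlie], [delta]}: π^{-1}(V) = {bravo, charlie, delta} ∈ τ ✓.
  V = {[echo]}: π^{-1}(V) = {echo} ∉ τ ✗.
  V = {[bravo=charlie], [echo]}: π^{-1}(V) = {bravo, charlie, echo} ∉ τ ✗.
  V = {[delta], [echo]}: π^{-1}(V) = {delta, echo} ∉ τ ✗.
  V = {[bravo=charlie], [delta], [echo]}: π^{-1}(V) = {bravo, charlie, delta, echo} ∈ τ ✓.
Open sets in the quotient: τ_Q = {{}, {[bravo=charlie], [delta]}, {[bravo=charlie], [delta], [echo]}} (3 elements).


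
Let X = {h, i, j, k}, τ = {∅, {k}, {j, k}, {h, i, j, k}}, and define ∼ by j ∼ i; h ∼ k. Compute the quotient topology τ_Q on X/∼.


X/∼ = {[h=k], [i=j]}; |τ_Q| = 2.

Equivalence classes: [h=k], [i=j].
Quotient map π: X → X/∼ sends h ↦ [h=k], i ↦ [i=j], j ↦ [i=j], k ↦ [h=k].
For each subset V ⊆ X/∼, compute π^{-1}(V) ⊆ X and check whether π^{-1}(V) ∈ τ. V is open in τ_Q iff π^{-1}(V) ∈ τ.
  V = {}: π^{-1}(V) = ∅ ∈ τ ✓.
  V = {[h=k]}: π^{-1}(V) = {h, k} ∉ τ ✗.
  V = {[i=j]}: π^{-1}(V) = {i, j} ∉ τ ✗.
  V = {[h=k], [i=j]}: π^{-1}(V) = {h, i, j, k} ∈ τ ✓.
Open sets in the quotient: τ_Q = {{}, {[h=k], [i=j]}} (2 elements).


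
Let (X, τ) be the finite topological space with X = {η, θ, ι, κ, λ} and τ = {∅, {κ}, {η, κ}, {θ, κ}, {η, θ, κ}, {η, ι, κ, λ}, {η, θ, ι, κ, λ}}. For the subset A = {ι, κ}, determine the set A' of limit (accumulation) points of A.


A' = {η, θ, ι, λ}

For each x ∈ X, list the open sets U ∈ τ with x ∈ U, then check whether U ∩ (A ∖ {x}) ≠ ∅ for every such U.
  x = η: opens ∋ x are {η, κ}, {η, θ, κ}, {η, ι, κ, λ}, {η, θ, ι, κ, λ}; each meets A ∖ {η}, so x IS a limit point.
  x = θ: opens ∋ x are {θ, κ}, {η, θ, κ}, {η, θ, ι, κ, λ}; each meets A ∖ {θ}, so x IS a limit point.
  x = ι: opens ∋ x are {η, ι, κ, λ}, {η, θ, ι, κ, λ}; each meets A ∖ {ι}, so x IS a limit point.
  x = κ: open {κ} ∋ x has {κ} ∩ (A ∖ {κ}) = ∅, so x is NOT a limit point.
  x = λ: opens ∋ x are {η, ι, κ, λ}, {η, θ, ι, κ, λ}; each meets A ∖ {λ}, so x IS a limit point.
Collecting: A' = {η, θ, ι, λ}.


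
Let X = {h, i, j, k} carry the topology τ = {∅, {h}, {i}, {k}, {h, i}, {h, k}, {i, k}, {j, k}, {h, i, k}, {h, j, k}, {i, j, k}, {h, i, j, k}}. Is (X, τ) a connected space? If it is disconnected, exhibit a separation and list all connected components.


(X, τ) is disconnected; components = [{h}, {i}, {j, k}].

Find clopen sets (U ∈ τ with X ∖ U ∈ τ):
  U = ∅, X ∖ U = {h, i, j, k} — both open, so U is clopen.
  U = {h}, X ∖ U = {i, j, k} — both open, so U is clopen.
  U = {i}, X ∖ U = {h, j, k} — both open, so U is clopen.
  U = {h, i}, X ∖ U = {j, k} — both open, so U is clopen.
  U = {j, k}, X ∖ U = {h, i} — both open, so U is clopen.
  U = {h, j, k}, X ∖ U = {i} — both open, so U is clopen.
  U = {i, j, k}, X ∖ U = {h} — both open, so U is clopen.
  U = {h, i, j, k}, X ∖ U = ∅ — both open, so U is clopen.
Nontrivial clopen(s) exist: e.g. {i}. So (X, τ) is disconnected.
Compute connected components by grouping points that agree on all clopens:
  component: {h}
  component: {i}
  component: {j, k}


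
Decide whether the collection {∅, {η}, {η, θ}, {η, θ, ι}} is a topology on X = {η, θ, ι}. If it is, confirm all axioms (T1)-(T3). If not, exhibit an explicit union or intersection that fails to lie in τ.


τ IS a topology on X.

Axiom (T1): ∅ ∈ τ? Yes; X ∈ τ? Yes.
Axiom (T2/T3): check pairwise unions and intersections of members of τ.
All pairwise intersections and unions checked — each lies in τ. Therefore τ satisfies (T1), (T2), (T3): it IS a topology on X.


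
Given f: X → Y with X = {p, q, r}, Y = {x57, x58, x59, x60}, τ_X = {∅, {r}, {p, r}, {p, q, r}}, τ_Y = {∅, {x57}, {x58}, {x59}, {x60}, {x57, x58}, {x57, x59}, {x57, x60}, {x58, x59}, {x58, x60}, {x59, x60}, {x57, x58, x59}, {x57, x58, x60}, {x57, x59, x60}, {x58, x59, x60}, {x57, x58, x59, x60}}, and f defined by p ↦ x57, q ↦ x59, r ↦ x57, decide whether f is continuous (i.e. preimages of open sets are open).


f is NOT continuous.

Compute f^{-1}(U) for each U ∈ τ_Y:
  U = ∅: f^{-1}(U) = ∅ ∈ τ_X ✓.
  U = {x57}: f^{-1}(U) = {p, r} ∈ τ_X ✓.
  U = {x58}: f^{-1}(U) = ∅ ∈ τ_X ✓.
  U = {x59}: f^{-1}(U) = {q} ∉ τ_X ✗.
  U = {x60}: f^{-1}(U) = ∅ ∈ τ_X ✓.
  U = {x57, x58}: f^{-1}(U) = {p, r} ∈ τ_X ✓.
  U = {x57, x59}: f^{-1}(U) = {p, q, r} ∈ τ_X ✓.
  U = {x57, x60}: f^{-1}(U) = {p, r} ∈ τ_X ✓.
  U = {x58, x59}: f^{-1}(U) = {q} ∉ τ_X ✗.
  U = {x58, x60}: f^{-1}(U) = ∅ ∈ τ_X ✓.
  U = {x59, x60}: f^{-1}(U) = {q} ∉ τ_X ✗.
  U = {x57, x58, x59}: f^{-1}(U) = {p, q, r} ∈ τ_X ✓.
  U = {x57, x58, x60}: f^{-1}(U) = {p, r} ∈ τ_X ✓.
  U = {x57, x59, x60}: f^{-1}(U) = {p, q, r} ∈ τ_X ✓.
  U = {x58, x59, x60}: f^{-1}(U) = {q} ∉ τ_X ✗.
  U = {x57, x58, x59, x60}: f^{-1}(U) = {p, q, r} ∈ τ_X ✓.
Found U = {x59} with f^{-1}(U) = {q} not in τ_X. Therefore f is NOT continuous.


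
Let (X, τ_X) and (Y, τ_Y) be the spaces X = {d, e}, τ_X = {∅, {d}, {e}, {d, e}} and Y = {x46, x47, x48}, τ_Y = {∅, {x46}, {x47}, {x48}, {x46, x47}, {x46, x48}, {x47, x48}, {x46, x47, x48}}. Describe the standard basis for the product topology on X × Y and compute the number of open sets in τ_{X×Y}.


Basis B = {∅ × ∅, {d} × {x46}, {d} × {x47}, {d} × {x48}, {e} × {x46}, {e} × {x47}, {e} × {x48}, {d} × {x46, x47}, {d} × {x46, x48}, {d, e} × {x46}, {d} × {x47, x48}, {d, e} × {x47}, {d, e} × {x48}, {e} × {x46, x47}, {e} × {x46, x48}, {e} × {x47, x48}, {d} × {x46, x47, x48}, {e} × {x46, x47, x48}, {d, e} × {x46, x47}, {d, e} × {x46, x48}, {d, e} × {x47, x48}, {d, e} × {x46, x47, x48}}; |τ_{X×Y}| = 64.

Enumerate products U × V with U ∈ τ_X, V ∈ τ_Y (deduplicated):
  ∅ × ∅ = {} (∅)
  {d} × {x46} = {(d,x46)}
  {d} × {x47} = {(d,x47)}
  {d} × {x48} = {(d,x48)}
  {e} × {x46} = {(e,x46)}
  {e} × {x47} = {(e,x47)}
  {e} × {x48} = {(e,x48)}
  {d} × {x46, x47} = {(d,x46), (d,x47)}
  {d} × {x46, x48} = {(d,x46), (d,x48)}
  {d, e} × {x46} = {(d,x46), (e,x46)}
  {d} × {x47, x48} = {(d,x47), (d,x48)}
  {d, e} × {x47} = {(d,x47), (e,x47)}
  {d, e} × {x48} = {(d,x48), (e,x48)}
  {e} × {x46, x47} = {(e,x46), (e,x47)}
  {e} × {x46, x48} = {(e,x46), (e,x48)}
  {e} × {x47, x48} = {(e,x47), (e,x48)}
  {d} × {x46, x47, x48} = {(d,x46), (d,x47), (d,x48)}
  {e} × {x46, x47, x48} = {(e,x46), (e,x47), (e,x48)}
  {d, e} × {x46, x47} = {(d,x46), (d,x47), (e,x46), (e,x47)}
  {d, e} × {x46, x48} = {(d,x46), (d,x48), (e,x46), (e,x48)}
  {d, e} × {x47, x48} = {(d,x47), (d,x48), (e,x47), (e,x48)}
  {d, e} × {x46, x47, x48} = {(d,x46), (d,x47), (d,x48), (e,x46), (e,x47), (e,x48)}
These 22 distinct sets form the basis B.
Close under arbitrary unions to get τ_{X×Y}; counting gives |τ_{X×Y}| = 64.


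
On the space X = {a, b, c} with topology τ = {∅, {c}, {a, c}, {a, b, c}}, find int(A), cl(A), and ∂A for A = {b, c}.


int(A) = {c}, cl(A) = {a, b, c}, ∂A = {a, b}.

Closed sets in (X, τ) are complements of opens:
  closed(X, τ) = {∅, {b}, {a, b}, {a, b, c}}.
int(A) = ⋃ {U ∈ τ : U ⊆ A}. Opens contained in A: ∅, {c}.
Taking the union of these: int(A) = {c}.
cl(A) = ⋂ {C closed : A ⊆ C}. Closed sets containing A: {a, b, c}.
Intersecting these: cl(A) = {a, b, c}.
∂A = cl(A) ∖ int(A) = {a, b, c} ∖ {c} = {a, b}.
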